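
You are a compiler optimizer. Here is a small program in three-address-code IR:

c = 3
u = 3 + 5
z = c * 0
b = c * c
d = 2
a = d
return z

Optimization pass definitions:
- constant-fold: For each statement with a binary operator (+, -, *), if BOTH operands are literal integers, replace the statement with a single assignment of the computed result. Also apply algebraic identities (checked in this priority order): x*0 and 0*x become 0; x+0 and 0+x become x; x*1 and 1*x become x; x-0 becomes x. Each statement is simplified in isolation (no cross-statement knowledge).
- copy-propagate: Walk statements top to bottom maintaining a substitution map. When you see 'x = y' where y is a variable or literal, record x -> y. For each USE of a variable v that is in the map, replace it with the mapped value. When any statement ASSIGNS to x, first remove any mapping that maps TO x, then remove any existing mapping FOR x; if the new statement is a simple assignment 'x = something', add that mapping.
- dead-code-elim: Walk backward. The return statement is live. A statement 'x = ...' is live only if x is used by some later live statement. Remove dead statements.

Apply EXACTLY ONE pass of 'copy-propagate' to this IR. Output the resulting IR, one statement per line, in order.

Applying copy-propagate statement-by-statement:
  [1] c = 3  (unchanged)
  [2] u = 3 + 5  (unchanged)
  [3] z = c * 0  -> z = 3 * 0
  [4] b = c * c  -> b = 3 * 3
  [5] d = 2  (unchanged)
  [6] a = d  -> a = 2
  [7] return z  (unchanged)
Result (7 stmts):
  c = 3
  u = 3 + 5
  z = 3 * 0
  b = 3 * 3
  d = 2
  a = 2
  return z

Answer: c = 3
u = 3 + 5
z = 3 * 0
b = 3 * 3
d = 2
a = 2
return z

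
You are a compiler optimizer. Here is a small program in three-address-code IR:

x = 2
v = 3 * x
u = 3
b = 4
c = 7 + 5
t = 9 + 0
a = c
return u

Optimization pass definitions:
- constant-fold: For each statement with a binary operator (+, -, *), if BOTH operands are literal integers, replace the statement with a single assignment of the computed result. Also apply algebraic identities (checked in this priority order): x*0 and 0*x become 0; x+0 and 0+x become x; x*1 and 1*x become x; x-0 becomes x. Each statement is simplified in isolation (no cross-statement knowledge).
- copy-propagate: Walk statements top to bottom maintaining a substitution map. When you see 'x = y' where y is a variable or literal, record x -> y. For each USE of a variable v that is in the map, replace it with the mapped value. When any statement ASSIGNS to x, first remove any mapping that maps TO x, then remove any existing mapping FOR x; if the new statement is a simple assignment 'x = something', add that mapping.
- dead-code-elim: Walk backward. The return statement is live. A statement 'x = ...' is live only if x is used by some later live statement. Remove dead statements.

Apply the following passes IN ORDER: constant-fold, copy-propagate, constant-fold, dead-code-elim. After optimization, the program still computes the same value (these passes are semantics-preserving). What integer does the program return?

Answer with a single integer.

Answer: 3

Derivation:
Initial IR:
  x = 2
  v = 3 * x
  u = 3
  b = 4
  c = 7 + 5
  t = 9 + 0
  a = c
  return u
After constant-fold (8 stmts):
  x = 2
  v = 3 * x
  u = 3
  b = 4
  c = 12
  t = 9
  a = c
  return u
After copy-propagate (8 stmts):
  x = 2
  v = 3 * 2
  u = 3
  b = 4
  c = 12
  t = 9
  a = 12
  return 3
After constant-fold (8 stmts):
  x = 2
  v = 6
  u = 3
  b = 4
  c = 12
  t = 9
  a = 12
  return 3
After dead-code-elim (1 stmts):
  return 3
Evaluate:
  x = 2  =>  x = 2
  v = 3 * x  =>  v = 6
  u = 3  =>  u = 3
  b = 4  =>  b = 4
  c = 7 + 5  =>  c = 12
  t = 9 + 0  =>  t = 9
  a = c  =>  a = 12
  return u = 3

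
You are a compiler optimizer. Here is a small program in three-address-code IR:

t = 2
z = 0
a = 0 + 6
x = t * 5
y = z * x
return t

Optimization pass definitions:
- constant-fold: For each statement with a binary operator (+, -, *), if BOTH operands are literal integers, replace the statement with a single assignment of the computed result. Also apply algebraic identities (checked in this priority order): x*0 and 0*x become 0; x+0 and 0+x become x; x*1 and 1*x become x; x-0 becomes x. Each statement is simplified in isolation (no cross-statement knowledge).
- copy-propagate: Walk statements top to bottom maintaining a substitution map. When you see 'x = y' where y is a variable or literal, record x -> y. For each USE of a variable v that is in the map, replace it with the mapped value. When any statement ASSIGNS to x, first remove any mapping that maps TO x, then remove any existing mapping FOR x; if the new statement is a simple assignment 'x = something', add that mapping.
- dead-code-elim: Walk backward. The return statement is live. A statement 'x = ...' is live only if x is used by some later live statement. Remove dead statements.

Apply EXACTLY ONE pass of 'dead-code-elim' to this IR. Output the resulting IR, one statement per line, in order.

Answer: t = 2
return t

Derivation:
Applying dead-code-elim statement-by-statement:
  [6] return t  -> KEEP (return); live=['t']
  [5] y = z * x  -> DEAD (y not live)
  [4] x = t * 5  -> DEAD (x not live)
  [3] a = 0 + 6  -> DEAD (a not live)
  [2] z = 0  -> DEAD (z not live)
  [1] t = 2  -> KEEP; live=[]
Result (2 stmts):
  t = 2
  return t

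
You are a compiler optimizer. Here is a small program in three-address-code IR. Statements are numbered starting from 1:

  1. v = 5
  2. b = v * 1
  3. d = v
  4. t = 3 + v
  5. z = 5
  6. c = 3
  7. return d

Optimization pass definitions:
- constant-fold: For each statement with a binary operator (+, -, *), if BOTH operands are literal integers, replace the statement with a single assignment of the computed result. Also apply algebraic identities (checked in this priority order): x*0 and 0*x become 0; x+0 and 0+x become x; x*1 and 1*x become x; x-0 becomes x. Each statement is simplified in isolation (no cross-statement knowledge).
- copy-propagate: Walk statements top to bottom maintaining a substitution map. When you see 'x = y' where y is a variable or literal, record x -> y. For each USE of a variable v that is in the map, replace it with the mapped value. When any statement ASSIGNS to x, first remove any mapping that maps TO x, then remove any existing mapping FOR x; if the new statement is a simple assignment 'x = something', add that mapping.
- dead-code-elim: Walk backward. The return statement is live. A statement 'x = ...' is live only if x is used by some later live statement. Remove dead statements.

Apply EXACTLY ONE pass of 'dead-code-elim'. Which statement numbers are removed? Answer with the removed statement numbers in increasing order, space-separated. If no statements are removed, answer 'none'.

Answer: 2 4 5 6

Derivation:
Backward liveness scan:
Stmt 1 'v = 5': KEEP (v is live); live-in = []
Stmt 2 'b = v * 1': DEAD (b not in live set ['v'])
Stmt 3 'd = v': KEEP (d is live); live-in = ['v']
Stmt 4 't = 3 + v': DEAD (t not in live set ['d'])
Stmt 5 'z = 5': DEAD (z not in live set ['d'])
Stmt 6 'c = 3': DEAD (c not in live set ['d'])
Stmt 7 'return d': KEEP (return); live-in = ['d']
Removed statement numbers: [2, 4, 5, 6]
Surviving IR:
  v = 5
  d = v
  return d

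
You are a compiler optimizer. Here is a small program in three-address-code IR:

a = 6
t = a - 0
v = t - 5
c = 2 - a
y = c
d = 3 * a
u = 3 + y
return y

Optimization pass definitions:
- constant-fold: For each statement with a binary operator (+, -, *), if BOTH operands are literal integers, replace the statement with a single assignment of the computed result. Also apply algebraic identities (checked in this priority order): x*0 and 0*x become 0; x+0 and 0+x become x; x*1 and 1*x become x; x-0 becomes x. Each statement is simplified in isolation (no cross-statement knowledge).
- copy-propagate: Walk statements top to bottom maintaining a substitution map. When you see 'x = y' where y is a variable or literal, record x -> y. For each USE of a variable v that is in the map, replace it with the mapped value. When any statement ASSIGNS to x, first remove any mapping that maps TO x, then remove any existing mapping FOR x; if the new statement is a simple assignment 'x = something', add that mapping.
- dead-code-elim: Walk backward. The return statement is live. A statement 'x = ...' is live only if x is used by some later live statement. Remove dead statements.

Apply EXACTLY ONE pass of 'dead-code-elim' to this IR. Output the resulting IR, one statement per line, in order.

Answer: a = 6
c = 2 - a
y = c
return y

Derivation:
Applying dead-code-elim statement-by-statement:
  [8] return y  -> KEEP (return); live=['y']
  [7] u = 3 + y  -> DEAD (u not live)
  [6] d = 3 * a  -> DEAD (d not live)
  [5] y = c  -> KEEP; live=['c']
  [4] c = 2 - a  -> KEEP; live=['a']
  [3] v = t - 5  -> DEAD (v not live)
  [2] t = a - 0  -> DEAD (t not live)
  [1] a = 6  -> KEEP; live=[]
Result (4 stmts):
  a = 6
  c = 2 - a
  y = c
  return y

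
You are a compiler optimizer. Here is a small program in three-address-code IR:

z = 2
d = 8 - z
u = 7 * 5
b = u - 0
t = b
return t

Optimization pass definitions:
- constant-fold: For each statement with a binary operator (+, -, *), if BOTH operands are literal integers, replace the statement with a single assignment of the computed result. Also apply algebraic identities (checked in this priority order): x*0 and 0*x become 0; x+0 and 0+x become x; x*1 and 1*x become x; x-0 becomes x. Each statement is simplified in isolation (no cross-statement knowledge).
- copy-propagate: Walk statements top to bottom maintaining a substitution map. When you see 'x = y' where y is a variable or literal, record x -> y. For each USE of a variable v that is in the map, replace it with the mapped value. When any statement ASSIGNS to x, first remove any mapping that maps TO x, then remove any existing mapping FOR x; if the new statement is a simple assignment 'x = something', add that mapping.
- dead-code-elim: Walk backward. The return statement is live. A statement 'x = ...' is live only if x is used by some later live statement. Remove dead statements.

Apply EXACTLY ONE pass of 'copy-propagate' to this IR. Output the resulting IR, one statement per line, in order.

Answer: z = 2
d = 8 - 2
u = 7 * 5
b = u - 0
t = b
return b

Derivation:
Applying copy-propagate statement-by-statement:
  [1] z = 2  (unchanged)
  [2] d = 8 - z  -> d = 8 - 2
  [3] u = 7 * 5  (unchanged)
  [4] b = u - 0  (unchanged)
  [5] t = b  (unchanged)
  [6] return t  -> return b
Result (6 stmts):
  z = 2
  d = 8 - 2
  u = 7 * 5
  b = u - 0
  t = b
  return b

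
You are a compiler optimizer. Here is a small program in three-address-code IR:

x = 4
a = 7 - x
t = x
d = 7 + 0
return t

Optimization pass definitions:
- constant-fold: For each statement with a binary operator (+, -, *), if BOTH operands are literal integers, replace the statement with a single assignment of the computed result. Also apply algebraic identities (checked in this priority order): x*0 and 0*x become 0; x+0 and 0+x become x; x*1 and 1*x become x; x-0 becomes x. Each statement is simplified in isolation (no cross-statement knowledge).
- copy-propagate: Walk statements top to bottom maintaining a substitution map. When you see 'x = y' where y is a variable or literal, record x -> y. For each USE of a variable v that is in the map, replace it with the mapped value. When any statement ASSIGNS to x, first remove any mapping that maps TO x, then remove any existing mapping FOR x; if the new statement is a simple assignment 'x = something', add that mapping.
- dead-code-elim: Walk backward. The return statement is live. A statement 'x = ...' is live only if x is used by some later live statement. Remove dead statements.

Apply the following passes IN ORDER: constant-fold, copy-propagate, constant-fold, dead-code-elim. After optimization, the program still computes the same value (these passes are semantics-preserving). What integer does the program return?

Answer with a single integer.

Initial IR:
  x = 4
  a = 7 - x
  t = x
  d = 7 + 0
  return t
After constant-fold (5 stmts):
  x = 4
  a = 7 - x
  t = x
  d = 7
  return t
After copy-propagate (5 stmts):
  x = 4
  a = 7 - 4
  t = 4
  d = 7
  return 4
After constant-fold (5 stmts):
  x = 4
  a = 3
  t = 4
  d = 7
  return 4
After dead-code-elim (1 stmts):
  return 4
Evaluate:
  x = 4  =>  x = 4
  a = 7 - x  =>  a = 3
  t = x  =>  t = 4
  d = 7 + 0  =>  d = 7
  return t = 4

Answer: 4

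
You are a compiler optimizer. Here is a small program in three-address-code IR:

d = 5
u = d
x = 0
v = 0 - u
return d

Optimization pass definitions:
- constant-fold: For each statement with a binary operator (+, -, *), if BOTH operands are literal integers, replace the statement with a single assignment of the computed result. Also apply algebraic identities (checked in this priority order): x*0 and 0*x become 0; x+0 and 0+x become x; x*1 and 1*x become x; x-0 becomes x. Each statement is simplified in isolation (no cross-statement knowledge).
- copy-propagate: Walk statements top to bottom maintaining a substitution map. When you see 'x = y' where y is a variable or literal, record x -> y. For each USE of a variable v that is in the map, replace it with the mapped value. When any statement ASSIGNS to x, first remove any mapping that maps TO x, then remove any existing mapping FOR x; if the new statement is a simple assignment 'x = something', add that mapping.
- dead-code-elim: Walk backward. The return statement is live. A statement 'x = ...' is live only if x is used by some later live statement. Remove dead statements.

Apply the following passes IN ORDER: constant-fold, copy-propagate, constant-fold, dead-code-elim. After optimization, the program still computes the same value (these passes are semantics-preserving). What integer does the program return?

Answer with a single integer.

Answer: 5

Derivation:
Initial IR:
  d = 5
  u = d
  x = 0
  v = 0 - u
  return d
After constant-fold (5 stmts):
  d = 5
  u = d
  x = 0
  v = 0 - u
  return d
After copy-propagate (5 stmts):
  d = 5
  u = 5
  x = 0
  v = 0 - 5
  return 5
After constant-fold (5 stmts):
  d = 5
  u = 5
  x = 0
  v = -5
  return 5
After dead-code-elim (1 stmts):
  return 5
Evaluate:
  d = 5  =>  d = 5
  u = d  =>  u = 5
  x = 0  =>  x = 0
  v = 0 - u  =>  v = -5
  return d = 5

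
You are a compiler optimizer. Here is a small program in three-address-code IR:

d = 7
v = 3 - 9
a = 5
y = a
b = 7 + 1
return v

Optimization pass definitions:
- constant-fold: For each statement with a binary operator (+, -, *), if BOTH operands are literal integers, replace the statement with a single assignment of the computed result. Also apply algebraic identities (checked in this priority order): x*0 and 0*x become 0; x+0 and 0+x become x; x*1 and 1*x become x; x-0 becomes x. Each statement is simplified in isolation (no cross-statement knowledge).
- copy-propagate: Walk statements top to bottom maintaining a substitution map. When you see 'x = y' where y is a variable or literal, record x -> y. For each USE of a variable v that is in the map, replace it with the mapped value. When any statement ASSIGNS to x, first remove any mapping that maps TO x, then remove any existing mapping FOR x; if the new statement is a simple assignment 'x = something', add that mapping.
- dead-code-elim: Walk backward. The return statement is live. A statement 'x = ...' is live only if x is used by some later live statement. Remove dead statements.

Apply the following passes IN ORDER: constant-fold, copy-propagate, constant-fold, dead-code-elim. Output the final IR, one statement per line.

Initial IR:
  d = 7
  v = 3 - 9
  a = 5
  y = a
  b = 7 + 1
  return v
After constant-fold (6 stmts):
  d = 7
  v = -6
  a = 5
  y = a
  b = 8
  return v
After copy-propagate (6 stmts):
  d = 7
  v = -6
  a = 5
  y = 5
  b = 8
  return -6
After constant-fold (6 stmts):
  d = 7
  v = -6
  a = 5
  y = 5
  b = 8
  return -6
After dead-code-elim (1 stmts):
  return -6

Answer: return -6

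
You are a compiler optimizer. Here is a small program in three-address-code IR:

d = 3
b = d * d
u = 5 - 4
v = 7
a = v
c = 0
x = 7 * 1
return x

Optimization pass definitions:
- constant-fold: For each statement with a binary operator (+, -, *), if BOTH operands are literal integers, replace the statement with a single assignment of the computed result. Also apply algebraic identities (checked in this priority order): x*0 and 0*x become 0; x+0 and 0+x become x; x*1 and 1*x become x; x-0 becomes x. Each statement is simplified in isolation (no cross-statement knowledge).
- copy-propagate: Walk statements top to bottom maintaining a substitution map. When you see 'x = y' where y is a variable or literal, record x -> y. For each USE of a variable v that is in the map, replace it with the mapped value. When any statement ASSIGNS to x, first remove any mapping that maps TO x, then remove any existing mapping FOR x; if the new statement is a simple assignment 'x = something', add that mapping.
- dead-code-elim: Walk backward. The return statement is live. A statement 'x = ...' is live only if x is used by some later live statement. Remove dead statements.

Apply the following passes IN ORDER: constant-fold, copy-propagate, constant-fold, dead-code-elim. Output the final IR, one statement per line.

Initial IR:
  d = 3
  b = d * d
  u = 5 - 4
  v = 7
  a = v
  c = 0
  x = 7 * 1
  return x
After constant-fold (8 stmts):
  d = 3
  b = d * d
  u = 1
  v = 7
  a = v
  c = 0
  x = 7
  return x
After copy-propagate (8 stmts):
  d = 3
  b = 3 * 3
  u = 1
  v = 7
  a = 7
  c = 0
  x = 7
  return 7
After constant-fold (8 stmts):
  d = 3
  b = 9
  u = 1
  v = 7
  a = 7
  c = 0
  x = 7
  return 7
After dead-code-elim (1 stmts):
  return 7

Answer: return 7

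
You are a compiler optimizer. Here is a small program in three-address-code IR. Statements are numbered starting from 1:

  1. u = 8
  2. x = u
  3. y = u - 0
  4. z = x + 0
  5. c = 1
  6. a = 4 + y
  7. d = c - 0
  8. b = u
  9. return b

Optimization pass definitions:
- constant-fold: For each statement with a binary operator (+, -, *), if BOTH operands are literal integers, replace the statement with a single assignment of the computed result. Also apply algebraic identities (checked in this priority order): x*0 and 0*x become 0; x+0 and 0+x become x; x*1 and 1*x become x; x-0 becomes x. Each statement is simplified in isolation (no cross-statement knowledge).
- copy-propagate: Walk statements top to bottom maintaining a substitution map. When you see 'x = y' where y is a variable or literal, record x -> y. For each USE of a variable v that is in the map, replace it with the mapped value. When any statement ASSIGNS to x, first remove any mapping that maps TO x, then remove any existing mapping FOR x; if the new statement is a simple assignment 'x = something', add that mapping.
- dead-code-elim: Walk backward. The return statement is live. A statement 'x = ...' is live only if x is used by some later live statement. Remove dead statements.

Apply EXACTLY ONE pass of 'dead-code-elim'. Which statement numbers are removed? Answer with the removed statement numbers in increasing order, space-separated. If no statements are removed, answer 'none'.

Backward liveness scan:
Stmt 1 'u = 8': KEEP (u is live); live-in = []
Stmt 2 'x = u': DEAD (x not in live set ['u'])
Stmt 3 'y = u - 0': DEAD (y not in live set ['u'])
Stmt 4 'z = x + 0': DEAD (z not in live set ['u'])
Stmt 5 'c = 1': DEAD (c not in live set ['u'])
Stmt 6 'a = 4 + y': DEAD (a not in live set ['u'])
Stmt 7 'd = c - 0': DEAD (d not in live set ['u'])
Stmt 8 'b = u': KEEP (b is live); live-in = ['u']
Stmt 9 'return b': KEEP (return); live-in = ['b']
Removed statement numbers: [2, 3, 4, 5, 6, 7]
Surviving IR:
  u = 8
  b = u
  return b

Answer: 2 3 4 5 6 7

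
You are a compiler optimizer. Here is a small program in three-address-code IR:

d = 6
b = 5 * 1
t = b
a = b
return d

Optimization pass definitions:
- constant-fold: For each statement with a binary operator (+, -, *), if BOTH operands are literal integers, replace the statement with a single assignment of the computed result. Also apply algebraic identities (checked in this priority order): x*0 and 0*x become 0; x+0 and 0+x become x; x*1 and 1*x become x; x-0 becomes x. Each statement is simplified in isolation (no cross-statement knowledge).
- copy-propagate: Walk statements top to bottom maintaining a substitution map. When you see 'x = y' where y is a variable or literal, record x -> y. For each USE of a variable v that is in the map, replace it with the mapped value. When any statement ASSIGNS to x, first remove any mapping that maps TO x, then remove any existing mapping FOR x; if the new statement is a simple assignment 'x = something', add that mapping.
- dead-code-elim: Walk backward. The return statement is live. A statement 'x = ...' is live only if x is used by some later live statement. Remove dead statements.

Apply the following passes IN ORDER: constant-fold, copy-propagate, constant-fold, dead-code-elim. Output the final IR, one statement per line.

Answer: return 6

Derivation:
Initial IR:
  d = 6
  b = 5 * 1
  t = b
  a = b
  return d
After constant-fold (5 stmts):
  d = 6
  b = 5
  t = b
  a = b
  return d
After copy-propagate (5 stmts):
  d = 6
  b = 5
  t = 5
  a = 5
  return 6
After constant-fold (5 stmts):
  d = 6
  b = 5
  t = 5
  a = 5
  return 6
After dead-code-elim (1 stmts):
  return 6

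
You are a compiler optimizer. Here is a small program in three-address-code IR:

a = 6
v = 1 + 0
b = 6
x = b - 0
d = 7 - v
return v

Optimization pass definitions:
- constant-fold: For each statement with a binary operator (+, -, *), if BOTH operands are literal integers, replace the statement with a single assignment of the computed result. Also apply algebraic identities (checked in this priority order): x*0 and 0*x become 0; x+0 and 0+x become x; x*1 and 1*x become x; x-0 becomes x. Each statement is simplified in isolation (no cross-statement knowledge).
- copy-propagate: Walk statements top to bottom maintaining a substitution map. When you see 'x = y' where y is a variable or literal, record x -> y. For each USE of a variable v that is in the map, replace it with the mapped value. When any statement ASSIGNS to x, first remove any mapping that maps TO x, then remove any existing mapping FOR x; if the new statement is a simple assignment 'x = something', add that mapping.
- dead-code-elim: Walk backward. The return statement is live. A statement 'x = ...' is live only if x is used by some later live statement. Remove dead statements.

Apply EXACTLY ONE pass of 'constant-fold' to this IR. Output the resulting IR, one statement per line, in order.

Applying constant-fold statement-by-statement:
  [1] a = 6  (unchanged)
  [2] v = 1 + 0  -> v = 1
  [3] b = 6  (unchanged)
  [4] x = b - 0  -> x = b
  [5] d = 7 - v  (unchanged)
  [6] return v  (unchanged)
Result (6 stmts):
  a = 6
  v = 1
  b = 6
  x = b
  d = 7 - v
  return v

Answer: a = 6
v = 1
b = 6
x = b
d = 7 - v
return v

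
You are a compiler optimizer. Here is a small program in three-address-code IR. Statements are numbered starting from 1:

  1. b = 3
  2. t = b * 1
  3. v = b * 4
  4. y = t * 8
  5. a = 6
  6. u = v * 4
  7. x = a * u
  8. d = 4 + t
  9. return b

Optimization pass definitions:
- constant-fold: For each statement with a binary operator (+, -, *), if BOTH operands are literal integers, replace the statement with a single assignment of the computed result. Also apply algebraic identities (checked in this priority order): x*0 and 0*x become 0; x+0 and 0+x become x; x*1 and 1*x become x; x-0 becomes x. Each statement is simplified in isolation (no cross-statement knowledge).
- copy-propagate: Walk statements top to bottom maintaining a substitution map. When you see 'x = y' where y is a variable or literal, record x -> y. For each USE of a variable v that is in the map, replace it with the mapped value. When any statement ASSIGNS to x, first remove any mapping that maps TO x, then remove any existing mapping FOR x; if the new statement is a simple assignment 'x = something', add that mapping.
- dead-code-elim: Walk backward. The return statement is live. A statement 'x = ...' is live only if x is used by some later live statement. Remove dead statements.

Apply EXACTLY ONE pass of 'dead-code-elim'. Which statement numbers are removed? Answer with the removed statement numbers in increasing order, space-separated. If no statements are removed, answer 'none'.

Backward liveness scan:
Stmt 1 'b = 3': KEEP (b is live); live-in = []
Stmt 2 't = b * 1': DEAD (t not in live set ['b'])
Stmt 3 'v = b * 4': DEAD (v not in live set ['b'])
Stmt 4 'y = t * 8': DEAD (y not in live set ['b'])
Stmt 5 'a = 6': DEAD (a not in live set ['b'])
Stmt 6 'u = v * 4': DEAD (u not in live set ['b'])
Stmt 7 'x = a * u': DEAD (x not in live set ['b'])
Stmt 8 'd = 4 + t': DEAD (d not in live set ['b'])
Stmt 9 'return b': KEEP (return); live-in = ['b']
Removed statement numbers: [2, 3, 4, 5, 6, 7, 8]
Surviving IR:
  b = 3
  return b

Answer: 2 3 4 5 6 7 8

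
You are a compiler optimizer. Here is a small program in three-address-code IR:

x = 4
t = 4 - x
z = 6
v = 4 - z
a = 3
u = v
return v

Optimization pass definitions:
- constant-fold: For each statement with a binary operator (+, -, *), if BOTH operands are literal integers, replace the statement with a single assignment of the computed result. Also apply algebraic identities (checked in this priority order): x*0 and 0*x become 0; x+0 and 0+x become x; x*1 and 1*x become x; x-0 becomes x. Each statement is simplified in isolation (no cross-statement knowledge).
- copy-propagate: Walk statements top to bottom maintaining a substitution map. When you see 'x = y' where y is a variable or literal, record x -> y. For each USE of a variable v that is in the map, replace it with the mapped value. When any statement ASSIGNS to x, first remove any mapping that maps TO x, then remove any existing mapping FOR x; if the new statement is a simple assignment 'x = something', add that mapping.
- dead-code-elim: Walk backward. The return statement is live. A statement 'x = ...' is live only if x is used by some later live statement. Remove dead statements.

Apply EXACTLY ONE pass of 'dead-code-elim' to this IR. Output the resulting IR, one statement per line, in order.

Applying dead-code-elim statement-by-statement:
  [7] return v  -> KEEP (return); live=['v']
  [6] u = v  -> DEAD (u not live)
  [5] a = 3  -> DEAD (a not live)
  [4] v = 4 - z  -> KEEP; live=['z']
  [3] z = 6  -> KEEP; live=[]
  [2] t = 4 - x  -> DEAD (t not live)
  [1] x = 4  -> DEAD (x not live)
Result (3 stmts):
  z = 6
  v = 4 - z
  return v

Answer: z = 6
v = 4 - z
return v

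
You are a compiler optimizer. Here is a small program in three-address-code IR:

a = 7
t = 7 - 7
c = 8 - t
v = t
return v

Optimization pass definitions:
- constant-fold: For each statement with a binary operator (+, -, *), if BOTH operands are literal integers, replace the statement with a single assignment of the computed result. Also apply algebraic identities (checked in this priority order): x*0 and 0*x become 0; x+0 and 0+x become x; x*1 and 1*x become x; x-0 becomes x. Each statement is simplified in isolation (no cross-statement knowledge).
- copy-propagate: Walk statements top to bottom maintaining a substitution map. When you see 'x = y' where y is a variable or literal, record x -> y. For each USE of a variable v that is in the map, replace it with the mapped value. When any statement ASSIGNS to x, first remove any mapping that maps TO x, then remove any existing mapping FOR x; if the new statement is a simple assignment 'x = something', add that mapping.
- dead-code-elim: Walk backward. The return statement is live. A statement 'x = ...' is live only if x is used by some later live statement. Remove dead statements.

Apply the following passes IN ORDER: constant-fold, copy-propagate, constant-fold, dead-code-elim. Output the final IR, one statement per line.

Answer: return 0

Derivation:
Initial IR:
  a = 7
  t = 7 - 7
  c = 8 - t
  v = t
  return v
After constant-fold (5 stmts):
  a = 7
  t = 0
  c = 8 - t
  v = t
  return v
After copy-propagate (5 stmts):
  a = 7
  t = 0
  c = 8 - 0
  v = 0
  return 0
After constant-fold (5 stmts):
  a = 7
  t = 0
  c = 8
  v = 0
  return 0
After dead-code-elim (1 stmts):
  return 0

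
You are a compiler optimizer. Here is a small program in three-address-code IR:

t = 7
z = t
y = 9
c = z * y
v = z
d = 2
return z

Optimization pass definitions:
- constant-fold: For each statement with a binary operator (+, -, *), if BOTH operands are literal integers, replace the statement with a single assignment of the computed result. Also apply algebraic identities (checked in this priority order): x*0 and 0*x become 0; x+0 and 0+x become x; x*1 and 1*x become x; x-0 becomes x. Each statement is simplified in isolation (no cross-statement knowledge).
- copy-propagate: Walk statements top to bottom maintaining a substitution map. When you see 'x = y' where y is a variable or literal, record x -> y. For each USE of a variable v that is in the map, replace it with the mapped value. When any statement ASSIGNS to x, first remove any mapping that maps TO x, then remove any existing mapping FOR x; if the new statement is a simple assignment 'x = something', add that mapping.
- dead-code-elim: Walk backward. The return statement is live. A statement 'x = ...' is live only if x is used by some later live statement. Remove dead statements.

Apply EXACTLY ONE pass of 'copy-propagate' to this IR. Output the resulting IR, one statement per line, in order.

Applying copy-propagate statement-by-statement:
  [1] t = 7  (unchanged)
  [2] z = t  -> z = 7
  [3] y = 9  (unchanged)
  [4] c = z * y  -> c = 7 * 9
  [5] v = z  -> v = 7
  [6] d = 2  (unchanged)
  [7] return z  -> return 7
Result (7 stmts):
  t = 7
  z = 7
  y = 9
  c = 7 * 9
  v = 7
  d = 2
  return 7

Answer: t = 7
z = 7
y = 9
c = 7 * 9
v = 7
d = 2
return 7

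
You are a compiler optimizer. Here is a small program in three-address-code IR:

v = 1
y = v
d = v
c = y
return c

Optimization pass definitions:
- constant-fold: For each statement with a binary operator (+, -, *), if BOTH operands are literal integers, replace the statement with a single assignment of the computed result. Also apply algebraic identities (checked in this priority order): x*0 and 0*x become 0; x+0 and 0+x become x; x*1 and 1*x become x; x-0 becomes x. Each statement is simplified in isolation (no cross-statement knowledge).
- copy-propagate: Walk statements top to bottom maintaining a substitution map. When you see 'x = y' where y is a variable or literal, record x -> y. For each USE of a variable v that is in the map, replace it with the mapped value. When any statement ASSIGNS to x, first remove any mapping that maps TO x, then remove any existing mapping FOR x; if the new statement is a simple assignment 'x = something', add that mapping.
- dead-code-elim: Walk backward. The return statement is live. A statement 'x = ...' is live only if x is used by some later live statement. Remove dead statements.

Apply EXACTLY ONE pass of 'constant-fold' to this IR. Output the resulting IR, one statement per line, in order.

Answer: v = 1
y = v
d = v
c = y
return c

Derivation:
Applying constant-fold statement-by-statement:
  [1] v = 1  (unchanged)
  [2] y = v  (unchanged)
  [3] d = v  (unchanged)
  [4] c = y  (unchanged)
  [5] return c  (unchanged)
Result (5 stmts):
  v = 1
  y = v
  d = v
  c = y
  return c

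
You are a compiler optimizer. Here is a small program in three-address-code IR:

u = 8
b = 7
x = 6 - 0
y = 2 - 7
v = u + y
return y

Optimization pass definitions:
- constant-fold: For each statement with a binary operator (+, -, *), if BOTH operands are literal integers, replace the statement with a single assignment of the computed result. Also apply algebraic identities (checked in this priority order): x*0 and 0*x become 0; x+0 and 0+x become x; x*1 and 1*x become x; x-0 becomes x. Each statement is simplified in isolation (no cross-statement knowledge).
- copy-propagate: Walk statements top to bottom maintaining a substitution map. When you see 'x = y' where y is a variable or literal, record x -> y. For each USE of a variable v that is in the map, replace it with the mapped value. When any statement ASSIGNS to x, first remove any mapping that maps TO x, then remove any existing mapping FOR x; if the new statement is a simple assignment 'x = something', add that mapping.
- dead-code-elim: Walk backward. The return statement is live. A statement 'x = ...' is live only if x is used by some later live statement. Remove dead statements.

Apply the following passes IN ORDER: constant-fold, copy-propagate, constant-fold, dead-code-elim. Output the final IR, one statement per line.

Initial IR:
  u = 8
  b = 7
  x = 6 - 0
  y = 2 - 7
  v = u + y
  return y
After constant-fold (6 stmts):
  u = 8
  b = 7
  x = 6
  y = -5
  v = u + y
  return y
After copy-propagate (6 stmts):
  u = 8
  b = 7
  x = 6
  y = -5
  v = 8 + -5
  return -5
After constant-fold (6 stmts):
  u = 8
  b = 7
  x = 6
  y = -5
  v = 3
  return -5
After dead-code-elim (1 stmts):
  return -5

Answer: return -5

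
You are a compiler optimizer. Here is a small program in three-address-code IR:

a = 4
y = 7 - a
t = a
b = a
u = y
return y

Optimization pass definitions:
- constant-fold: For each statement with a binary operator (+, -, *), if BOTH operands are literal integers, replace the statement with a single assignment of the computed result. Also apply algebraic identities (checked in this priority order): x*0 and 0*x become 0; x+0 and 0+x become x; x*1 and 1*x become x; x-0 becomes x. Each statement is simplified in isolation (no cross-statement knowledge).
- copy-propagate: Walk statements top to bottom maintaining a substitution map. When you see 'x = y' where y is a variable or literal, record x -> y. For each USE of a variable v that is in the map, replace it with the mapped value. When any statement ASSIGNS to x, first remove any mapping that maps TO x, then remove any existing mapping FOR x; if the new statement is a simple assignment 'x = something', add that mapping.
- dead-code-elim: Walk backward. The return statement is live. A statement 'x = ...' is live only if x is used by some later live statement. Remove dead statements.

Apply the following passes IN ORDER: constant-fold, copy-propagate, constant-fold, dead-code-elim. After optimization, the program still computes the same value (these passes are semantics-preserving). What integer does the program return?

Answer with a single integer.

Answer: 3

Derivation:
Initial IR:
  a = 4
  y = 7 - a
  t = a
  b = a
  u = y
  return y
After constant-fold (6 stmts):
  a = 4
  y = 7 - a
  t = a
  b = a
  u = y
  return y
After copy-propagate (6 stmts):
  a = 4
  y = 7 - 4
  t = 4
  b = 4
  u = y
  return y
After constant-fold (6 stmts):
  a = 4
  y = 3
  t = 4
  b = 4
  u = y
  return y
After dead-code-elim (2 stmts):
  y = 3
  return y
Evaluate:
  a = 4  =>  a = 4
  y = 7 - a  =>  y = 3
  t = a  =>  t = 4
  b = a  =>  b = 4
  u = y  =>  u = 3
  return y = 3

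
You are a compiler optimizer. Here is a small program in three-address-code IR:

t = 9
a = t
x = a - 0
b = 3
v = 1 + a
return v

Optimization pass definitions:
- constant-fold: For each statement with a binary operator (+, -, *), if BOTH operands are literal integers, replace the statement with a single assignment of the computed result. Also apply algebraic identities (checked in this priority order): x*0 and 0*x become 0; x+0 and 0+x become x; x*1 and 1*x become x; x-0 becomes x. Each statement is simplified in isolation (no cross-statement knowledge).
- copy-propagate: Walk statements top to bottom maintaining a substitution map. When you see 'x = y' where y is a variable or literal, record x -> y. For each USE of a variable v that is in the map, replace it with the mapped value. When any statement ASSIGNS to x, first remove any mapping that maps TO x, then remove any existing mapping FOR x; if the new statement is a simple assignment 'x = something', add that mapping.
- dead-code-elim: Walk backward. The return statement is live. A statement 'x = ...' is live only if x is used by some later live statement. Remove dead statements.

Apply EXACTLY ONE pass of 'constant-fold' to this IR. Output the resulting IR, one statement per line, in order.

Applying constant-fold statement-by-statement:
  [1] t = 9  (unchanged)
  [2] a = t  (unchanged)
  [3] x = a - 0  -> x = a
  [4] b = 3  (unchanged)
  [5] v = 1 + a  (unchanged)
  [6] return v  (unchanged)
Result (6 stmts):
  t = 9
  a = t
  x = a
  b = 3
  v = 1 + a
  return v

Answer: t = 9
a = t
x = a
b = 3
v = 1 + a
return v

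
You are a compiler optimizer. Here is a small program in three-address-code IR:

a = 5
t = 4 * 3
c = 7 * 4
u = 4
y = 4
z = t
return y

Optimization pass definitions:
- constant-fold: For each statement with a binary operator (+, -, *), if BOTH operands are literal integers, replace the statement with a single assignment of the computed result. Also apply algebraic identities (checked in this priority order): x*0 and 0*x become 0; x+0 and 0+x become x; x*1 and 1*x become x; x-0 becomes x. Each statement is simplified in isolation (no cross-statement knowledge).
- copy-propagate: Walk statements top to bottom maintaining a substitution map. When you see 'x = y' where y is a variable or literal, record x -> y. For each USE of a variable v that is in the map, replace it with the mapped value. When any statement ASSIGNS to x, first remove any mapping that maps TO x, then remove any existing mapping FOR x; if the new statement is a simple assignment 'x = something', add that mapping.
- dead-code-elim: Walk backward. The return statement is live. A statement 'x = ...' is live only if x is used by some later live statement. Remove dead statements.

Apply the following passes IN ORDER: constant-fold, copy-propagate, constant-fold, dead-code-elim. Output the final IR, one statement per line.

Answer: return 4

Derivation:
Initial IR:
  a = 5
  t = 4 * 3
  c = 7 * 4
  u = 4
  y = 4
  z = t
  return y
After constant-fold (7 stmts):
  a = 5
  t = 12
  c = 28
  u = 4
  y = 4
  z = t
  return y
After copy-propagate (7 stmts):
  a = 5
  t = 12
  c = 28
  u = 4
  y = 4
  z = 12
  return 4
After constant-fold (7 stmts):
  a = 5
  t = 12
  c = 28
  u = 4
  y = 4
  z = 12
  return 4
After dead-code-elim (1 stmts):
  return 4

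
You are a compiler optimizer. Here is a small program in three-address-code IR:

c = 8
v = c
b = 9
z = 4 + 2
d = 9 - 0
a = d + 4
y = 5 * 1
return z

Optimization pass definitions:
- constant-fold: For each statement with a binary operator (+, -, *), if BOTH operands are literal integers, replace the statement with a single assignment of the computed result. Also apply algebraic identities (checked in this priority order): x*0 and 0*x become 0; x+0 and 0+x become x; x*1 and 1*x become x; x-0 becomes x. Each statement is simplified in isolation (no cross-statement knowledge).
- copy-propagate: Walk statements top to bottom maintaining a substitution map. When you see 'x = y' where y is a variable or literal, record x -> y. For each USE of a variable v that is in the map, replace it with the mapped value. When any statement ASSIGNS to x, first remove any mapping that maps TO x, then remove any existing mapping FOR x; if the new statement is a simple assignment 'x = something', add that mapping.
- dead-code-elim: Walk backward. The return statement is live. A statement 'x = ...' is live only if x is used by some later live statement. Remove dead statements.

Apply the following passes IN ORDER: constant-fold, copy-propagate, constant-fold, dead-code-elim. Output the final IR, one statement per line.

Answer: return 6

Derivation:
Initial IR:
  c = 8
  v = c
  b = 9
  z = 4 + 2
  d = 9 - 0
  a = d + 4
  y = 5 * 1
  return z
After constant-fold (8 stmts):
  c = 8
  v = c
  b = 9
  z = 6
  d = 9
  a = d + 4
  y = 5
  return z
After copy-propagate (8 stmts):
  c = 8
  v = 8
  b = 9
  z = 6
  d = 9
  a = 9 + 4
  y = 5
  return 6
After constant-fold (8 stmts):
  c = 8
  v = 8
  b = 9
  z = 6
  d = 9
  a = 13
  y = 5
  return 6
After dead-code-elim (1 stmts):
  return 6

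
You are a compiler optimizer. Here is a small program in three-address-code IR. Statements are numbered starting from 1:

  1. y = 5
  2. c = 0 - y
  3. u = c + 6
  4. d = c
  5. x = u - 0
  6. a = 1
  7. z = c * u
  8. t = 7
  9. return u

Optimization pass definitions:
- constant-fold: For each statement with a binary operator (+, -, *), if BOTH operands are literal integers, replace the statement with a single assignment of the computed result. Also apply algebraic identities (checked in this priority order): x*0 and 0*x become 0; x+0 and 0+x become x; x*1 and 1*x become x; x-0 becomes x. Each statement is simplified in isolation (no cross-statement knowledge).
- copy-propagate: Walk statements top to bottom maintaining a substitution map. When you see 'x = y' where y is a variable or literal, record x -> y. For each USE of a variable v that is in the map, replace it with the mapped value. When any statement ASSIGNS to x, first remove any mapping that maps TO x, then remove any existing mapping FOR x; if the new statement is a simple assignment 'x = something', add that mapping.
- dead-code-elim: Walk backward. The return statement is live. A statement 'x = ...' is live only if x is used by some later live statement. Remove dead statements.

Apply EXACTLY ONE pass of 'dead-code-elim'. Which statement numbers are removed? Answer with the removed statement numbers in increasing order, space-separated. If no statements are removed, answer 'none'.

Backward liveness scan:
Stmt 1 'y = 5': KEEP (y is live); live-in = []
Stmt 2 'c = 0 - y': KEEP (c is live); live-in = ['y']
Stmt 3 'u = c + 6': KEEP (u is live); live-in = ['c']
Stmt 4 'd = c': DEAD (d not in live set ['u'])
Stmt 5 'x = u - 0': DEAD (x not in live set ['u'])
Stmt 6 'a = 1': DEAD (a not in live set ['u'])
Stmt 7 'z = c * u': DEAD (z not in live set ['u'])
Stmt 8 't = 7': DEAD (t not in live set ['u'])
Stmt 9 'return u': KEEP (return); live-in = ['u']
Removed statement numbers: [4, 5, 6, 7, 8]
Surviving IR:
  y = 5
  c = 0 - y
  u = c + 6
  return u

Answer: 4 5 6 7 8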